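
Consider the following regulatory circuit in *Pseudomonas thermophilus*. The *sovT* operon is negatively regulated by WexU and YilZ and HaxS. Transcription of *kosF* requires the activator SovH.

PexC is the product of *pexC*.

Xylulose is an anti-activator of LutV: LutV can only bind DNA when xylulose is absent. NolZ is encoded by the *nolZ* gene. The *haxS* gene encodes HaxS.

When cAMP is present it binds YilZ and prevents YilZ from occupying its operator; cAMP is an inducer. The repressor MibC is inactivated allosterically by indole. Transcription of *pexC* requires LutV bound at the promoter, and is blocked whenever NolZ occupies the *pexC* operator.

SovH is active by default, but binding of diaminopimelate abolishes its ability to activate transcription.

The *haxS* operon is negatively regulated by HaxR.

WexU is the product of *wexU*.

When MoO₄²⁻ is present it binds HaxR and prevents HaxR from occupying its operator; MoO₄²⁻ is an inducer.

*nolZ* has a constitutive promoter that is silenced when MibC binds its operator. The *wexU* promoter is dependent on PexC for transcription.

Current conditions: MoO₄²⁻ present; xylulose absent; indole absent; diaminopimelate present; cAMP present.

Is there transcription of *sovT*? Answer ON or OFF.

OFF

Xylulose is absent, so LutV is active.
Indole is absent, so MibC is active.
With repressor MibC bound, *nolZ* is not transcribed.
So NolZ is not produced.
No repressor is bound and LutV is active, so *pexC* is transcribed.
So PexC is produced and active.
No repressor is bound and PexC is active, so *wexU* is transcribed.
So WexU is produced and active.
cAMP is present, so YilZ is inactive.
MoO₄²⁻ is present, so HaxR is inactive.
With no repressor bound, *haxS* is transcribed.
So HaxS is produced and active.
With repressor WexU bound, *sovT* is not transcribed.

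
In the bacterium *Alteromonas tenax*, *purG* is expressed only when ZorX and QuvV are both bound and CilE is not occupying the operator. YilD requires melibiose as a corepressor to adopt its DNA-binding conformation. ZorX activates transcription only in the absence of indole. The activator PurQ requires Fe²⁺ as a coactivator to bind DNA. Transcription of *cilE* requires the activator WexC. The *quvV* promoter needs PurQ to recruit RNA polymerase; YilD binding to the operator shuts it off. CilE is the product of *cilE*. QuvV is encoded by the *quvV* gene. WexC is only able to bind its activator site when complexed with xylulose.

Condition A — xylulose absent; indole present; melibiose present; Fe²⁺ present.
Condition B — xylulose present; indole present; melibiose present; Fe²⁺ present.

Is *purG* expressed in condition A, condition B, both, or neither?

Condition A:
Xylulose is absent, so WexC is inactive.
Required activator WexC is absent, so *cilE* is not transcribed.
So CilE is not produced.
Indole is present, so ZorX is inactive.
Melibiose is present, so YilD is active.
Fe²⁺ is present, so PurQ is active.
With repressor YilD bound, *quvV* is not transcribed.
So QuvV is not produced.
Required activator ZorX is absent, so *purG* is not transcribed.
→ *purG* is OFF in A.
Condition B:
Xylulose is present, so WexC is active.
No repressor is bound and WexC is active, so *cilE* is transcribed.
So CilE is produced and active.
Indole is present, so ZorX is inactive.
Melibiose is present, so YilD is active.
Fe²⁺ is present, so PurQ is active.
With repressor YilD bound, *quvV* is not transcribed.
So QuvV is not produced.
With repressor CilE bound, *purG* is not transcribed.
→ *purG* is OFF in B.

neither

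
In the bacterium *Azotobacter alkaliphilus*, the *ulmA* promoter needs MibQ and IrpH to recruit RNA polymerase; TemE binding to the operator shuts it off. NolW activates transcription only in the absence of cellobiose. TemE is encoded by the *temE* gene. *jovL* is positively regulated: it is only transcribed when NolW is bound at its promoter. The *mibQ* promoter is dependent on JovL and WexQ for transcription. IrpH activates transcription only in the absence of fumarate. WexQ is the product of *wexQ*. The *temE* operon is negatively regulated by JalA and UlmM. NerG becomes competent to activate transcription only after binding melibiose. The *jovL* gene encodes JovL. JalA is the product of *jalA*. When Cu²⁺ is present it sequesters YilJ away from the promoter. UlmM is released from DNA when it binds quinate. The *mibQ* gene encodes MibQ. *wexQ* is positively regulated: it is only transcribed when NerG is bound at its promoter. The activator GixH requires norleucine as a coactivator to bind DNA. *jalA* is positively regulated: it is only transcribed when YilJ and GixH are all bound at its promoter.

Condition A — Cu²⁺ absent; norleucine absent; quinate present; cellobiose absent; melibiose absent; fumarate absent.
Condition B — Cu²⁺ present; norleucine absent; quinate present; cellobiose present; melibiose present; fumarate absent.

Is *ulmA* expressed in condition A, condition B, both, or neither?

neither

Condition A:
Cu²⁺ is absent, so YilJ is active.
Norleucine is absent, so GixH is inactive.
Required activator GixH is absent, so *jalA* is not transcribed.
So JalA is not produced.
Quinate is present, so UlmM is inactive.
With no repressor bound, *temE* is transcribed.
So TemE is produced and active.
Cellobiose is absent, so NolW is active.
No repressor is bound and NolW is active, so *jovL* is transcribed.
So JovL is produced and active.
Melibiose is absent, so NerG is inactive.
Required activator NerG is absent, so *wexQ* is not transcribed.
So WexQ is not produced.
Required activator WexQ is absent, so *mibQ* is not transcribed.
So MibQ is not produced.
Fumarate is absent, so IrpH is active.
With repressor TemE bound, *ulmA* is not transcribed.
→ *ulmA* is OFF in A.
Condition B:
Cu²⁺ is present, so YilJ is inactive.
Norleucine is absent, so GixH is inactive.
Required activator YilJ is absent, so *jalA* is not transcribed.
So JalA is not produced.
Quinate is present, so UlmM is inactive.
With no repressor bound, *temE* is transcribed.
So TemE is produced and active.
Cellobiose is present, so NolW is inactive.
Required activator NolW is absent, so *jovL* is not transcribed.
So JovL is not produced.
Melibiose is present, so NerG is active.
No repressor is bound and NerG is active, so *wexQ* is transcribed.
So WexQ is produced and active.
Required activator JovL is absent, so *mibQ* is not transcribed.
So MibQ is not produced.
Fumarate is absent, so IrpH is active.
With repressor TemE bound, *ulmA* is not transcribed.
→ *ulmA* is OFF in B.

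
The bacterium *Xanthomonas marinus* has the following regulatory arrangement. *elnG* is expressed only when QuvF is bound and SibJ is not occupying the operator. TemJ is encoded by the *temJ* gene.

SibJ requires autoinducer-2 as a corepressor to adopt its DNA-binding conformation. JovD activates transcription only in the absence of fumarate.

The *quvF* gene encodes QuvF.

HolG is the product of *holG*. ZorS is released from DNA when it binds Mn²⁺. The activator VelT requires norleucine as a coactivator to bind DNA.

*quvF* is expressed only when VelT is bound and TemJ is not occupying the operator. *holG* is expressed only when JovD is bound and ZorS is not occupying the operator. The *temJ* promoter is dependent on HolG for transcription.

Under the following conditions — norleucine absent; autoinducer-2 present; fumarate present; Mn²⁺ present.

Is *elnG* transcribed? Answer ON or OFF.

Norleucine is absent, so VelT is inactive.
Mn²⁺ is present, so ZorS is inactive.
Fumarate is present, so JovD is inactive.
Required activator JovD is absent, so *holG* is not transcribed.
So HolG is not produced.
Required activator HolG is absent, so *temJ* is not transcribed.
So TemJ is not produced.
Required activator VelT is absent, so *quvF* is not transcribed.
So QuvF is not produced.
Autoinducer-2 is present, so SibJ is active.
With repressor SibJ bound, *elnG* is not transcribed.

OFF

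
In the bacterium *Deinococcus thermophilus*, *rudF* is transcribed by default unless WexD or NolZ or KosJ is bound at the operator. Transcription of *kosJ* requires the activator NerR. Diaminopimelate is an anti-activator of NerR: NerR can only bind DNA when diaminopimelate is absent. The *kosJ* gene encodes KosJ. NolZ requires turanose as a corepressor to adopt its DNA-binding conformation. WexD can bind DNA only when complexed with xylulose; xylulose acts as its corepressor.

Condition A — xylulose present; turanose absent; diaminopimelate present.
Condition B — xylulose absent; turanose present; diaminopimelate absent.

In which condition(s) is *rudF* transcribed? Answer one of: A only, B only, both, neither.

neither

Condition A:
Xylulose is present, so WexD is active.
Turanose is absent, so NolZ is inactive.
Diaminopimelate is present, so NerR is inactive.
Required activator NerR is absent, so *kosJ* is not transcribed.
So KosJ is not produced.
With repressor WexD bound, *rudF* is not transcribed.
→ *rudF* is OFF in A.
Condition B:
Xylulose is absent, so WexD is inactive.
Turanose is present, so NolZ is active.
Diaminopimelate is absent, so NerR is active.
No repressor is bound and NerR is active, so *kosJ* is transcribed.
So KosJ is produced and active.
With repressor NolZ bound, *rudF* is not transcribed.
→ *rudF* is OFF in B.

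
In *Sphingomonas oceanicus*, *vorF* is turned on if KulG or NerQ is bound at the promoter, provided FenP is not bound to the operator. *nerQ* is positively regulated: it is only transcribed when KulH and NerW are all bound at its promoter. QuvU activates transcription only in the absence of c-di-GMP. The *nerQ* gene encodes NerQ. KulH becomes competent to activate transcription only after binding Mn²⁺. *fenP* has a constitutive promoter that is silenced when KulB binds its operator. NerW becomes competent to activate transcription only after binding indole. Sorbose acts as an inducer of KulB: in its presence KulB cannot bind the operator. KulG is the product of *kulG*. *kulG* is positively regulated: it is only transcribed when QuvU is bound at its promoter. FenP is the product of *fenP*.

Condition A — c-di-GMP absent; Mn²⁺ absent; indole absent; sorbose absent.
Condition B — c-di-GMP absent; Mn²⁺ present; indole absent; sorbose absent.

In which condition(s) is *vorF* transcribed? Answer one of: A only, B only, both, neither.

Condition A:
c-di-GMP is absent, so QuvU is active.
No repressor is bound and QuvU is active, so *kulG* is transcribed.
So KulG is produced and active.
Mn²⁺ is absent, so KulH is inactive.
Indole is absent, so NerW is inactive.
Required activator KulH is absent, so *nerQ* is not transcribed.
So NerQ is not produced.
Sorbose is absent, so KulB is active.
With repressor KulB bound, *fenP* is not transcribed.
So FenP is not produced.
Activator KulG is present, so *vorF* is transcribed.
→ *vorF* is ON in A.
Condition B:
c-di-GMP is absent, so QuvU is active.
No repressor is bound and QuvU is active, so *kulG* is transcribed.
So KulG is produced and active.
Mn²⁺ is present, so KulH is active.
Indole is absent, so NerW is inactive.
Required activator NerW is absent, so *nerQ* is not transcribed.
So NerQ is not produced.
Sorbose is absent, so KulB is active.
With repressor KulB bound, *fenP* is not transcribed.
So FenP is not produced.
Activator KulG is present, so *vorF* is transcribed.
→ *vorF* is ON in B.

both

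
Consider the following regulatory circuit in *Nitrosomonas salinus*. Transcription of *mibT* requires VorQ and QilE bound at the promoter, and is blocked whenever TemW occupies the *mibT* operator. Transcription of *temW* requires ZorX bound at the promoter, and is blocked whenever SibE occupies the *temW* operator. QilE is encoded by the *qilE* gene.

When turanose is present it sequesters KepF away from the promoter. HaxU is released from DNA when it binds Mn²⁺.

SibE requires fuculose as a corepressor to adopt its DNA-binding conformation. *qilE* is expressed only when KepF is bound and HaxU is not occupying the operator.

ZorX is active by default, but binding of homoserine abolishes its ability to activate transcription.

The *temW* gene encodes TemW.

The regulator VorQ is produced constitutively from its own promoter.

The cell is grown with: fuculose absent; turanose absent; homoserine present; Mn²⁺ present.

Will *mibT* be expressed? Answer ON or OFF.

ON

Fuculose is absent, so SibE is inactive.
Homoserine is present, so ZorX is inactive.
Required activator ZorX is absent, so *temW* is not transcribed.
So TemW is not produced.
VorQ is produced constitutively and is active.
Mn²⁺ is present, so HaxU is inactive.
Turanose is absent, so KepF is active.
No repressor is bound and KepF is active, so *qilE* is transcribed.
So QilE is produced and active.
No repressor is bound and VorQ and QilE are active, so *mibT* is transcribed.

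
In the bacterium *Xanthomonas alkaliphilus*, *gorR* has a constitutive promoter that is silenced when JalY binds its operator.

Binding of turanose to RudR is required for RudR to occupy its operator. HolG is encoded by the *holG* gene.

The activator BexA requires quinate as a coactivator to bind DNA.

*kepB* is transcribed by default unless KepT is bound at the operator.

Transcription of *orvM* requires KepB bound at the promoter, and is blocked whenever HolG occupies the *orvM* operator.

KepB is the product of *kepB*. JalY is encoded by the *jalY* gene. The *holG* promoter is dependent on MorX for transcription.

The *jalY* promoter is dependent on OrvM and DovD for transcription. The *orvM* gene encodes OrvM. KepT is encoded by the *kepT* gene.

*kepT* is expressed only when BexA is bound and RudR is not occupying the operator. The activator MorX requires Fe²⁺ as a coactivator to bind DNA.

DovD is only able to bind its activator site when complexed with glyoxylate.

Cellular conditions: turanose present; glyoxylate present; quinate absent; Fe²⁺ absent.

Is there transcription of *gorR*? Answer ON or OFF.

Quinate is absent, so BexA is inactive.
Turanose is present, so RudR is active.
With repressor RudR bound, *kepT* is not transcribed.
So KepT is not produced.
With no repressor bound, *kepB* is transcribed.
So KepB is produced and active.
Fe²⁺ is absent, so MorX is inactive.
Required activator MorX is absent, so *holG* is not transcribed.
So HolG is not produced.
No repressor is bound and KepB is active, so *orvM* is transcribed.
So OrvM is produced and active.
Glyoxylate is present, so DovD is active.
No repressor is bound and OrvM and DovD are active, so *jalY* is transcribed.
So JalY is produced and active.
With repressor JalY bound, *gorR* is not transcribed.

OFF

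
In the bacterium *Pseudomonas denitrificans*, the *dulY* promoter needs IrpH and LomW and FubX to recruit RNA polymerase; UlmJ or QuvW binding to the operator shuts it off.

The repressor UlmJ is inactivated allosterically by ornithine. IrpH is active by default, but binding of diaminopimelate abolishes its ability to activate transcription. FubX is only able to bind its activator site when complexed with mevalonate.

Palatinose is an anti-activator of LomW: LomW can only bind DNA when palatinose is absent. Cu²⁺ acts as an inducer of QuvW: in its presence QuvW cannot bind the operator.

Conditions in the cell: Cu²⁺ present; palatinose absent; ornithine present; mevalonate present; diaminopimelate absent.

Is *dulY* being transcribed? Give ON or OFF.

ON

Diaminopimelate is absent, so IrpH is active.
Palatinose is absent, so LomW is active.
Ornithine is present, so UlmJ is inactive.
Cu²⁺ is present, so QuvW is inactive.
Mevalonate is present, so FubX is active.
No repressor is bound and IrpH and LomW and FubX are active, so *dulY* is transcribed.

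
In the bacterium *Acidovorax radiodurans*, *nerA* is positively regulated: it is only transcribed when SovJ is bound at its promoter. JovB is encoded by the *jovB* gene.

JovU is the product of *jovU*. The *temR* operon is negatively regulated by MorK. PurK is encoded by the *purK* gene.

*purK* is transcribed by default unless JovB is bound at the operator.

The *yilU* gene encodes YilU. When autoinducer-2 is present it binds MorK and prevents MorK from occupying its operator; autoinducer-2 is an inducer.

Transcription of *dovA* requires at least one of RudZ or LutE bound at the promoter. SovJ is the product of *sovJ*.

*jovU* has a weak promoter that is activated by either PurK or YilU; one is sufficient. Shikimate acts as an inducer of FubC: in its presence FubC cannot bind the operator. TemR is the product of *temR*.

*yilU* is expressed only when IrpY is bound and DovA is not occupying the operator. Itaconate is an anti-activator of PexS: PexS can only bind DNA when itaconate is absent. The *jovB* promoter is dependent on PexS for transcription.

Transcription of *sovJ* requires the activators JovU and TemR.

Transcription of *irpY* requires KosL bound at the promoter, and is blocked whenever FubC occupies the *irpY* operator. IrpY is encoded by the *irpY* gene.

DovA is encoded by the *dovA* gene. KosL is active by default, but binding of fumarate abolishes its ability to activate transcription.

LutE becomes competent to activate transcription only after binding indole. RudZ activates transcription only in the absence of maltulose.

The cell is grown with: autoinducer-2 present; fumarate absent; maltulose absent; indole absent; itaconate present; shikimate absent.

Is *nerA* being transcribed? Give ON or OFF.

ON

Itaconate is present, so PexS is inactive.
Required activator PexS is absent, so *jovB* is not transcribed.
So JovB is not produced.
With no repressor bound, *purK* is transcribed.
So PurK is produced and active.
Maltulose is absent, so RudZ is active.
Indole is absent, so LutE is inactive.
Activator RudZ is present, so *dovA* is transcribed.
So DovA is produced and active.
Fumarate is absent, so KosL is active.
Shikimate is absent, so FubC is active.
With repressor FubC bound, *irpY* is not transcribed.
So IrpY is not produced.
With repressor DovA bound, *yilU* is not transcribed.
So YilU is not produced.
Activator PurK is present, so *jovU* is transcribed.
So JovU is produced and active.
Autoinducer-2 is present, so MorK is inactive.
With no repressor bound, *temR* is transcribed.
So TemR is produced and active.
No repressor is bound and JovU and TemR are active, so *sovJ* is transcribed.
So SovJ is produced and active.
No repressor is bound and SovJ is active, so *nerA* is transcribed.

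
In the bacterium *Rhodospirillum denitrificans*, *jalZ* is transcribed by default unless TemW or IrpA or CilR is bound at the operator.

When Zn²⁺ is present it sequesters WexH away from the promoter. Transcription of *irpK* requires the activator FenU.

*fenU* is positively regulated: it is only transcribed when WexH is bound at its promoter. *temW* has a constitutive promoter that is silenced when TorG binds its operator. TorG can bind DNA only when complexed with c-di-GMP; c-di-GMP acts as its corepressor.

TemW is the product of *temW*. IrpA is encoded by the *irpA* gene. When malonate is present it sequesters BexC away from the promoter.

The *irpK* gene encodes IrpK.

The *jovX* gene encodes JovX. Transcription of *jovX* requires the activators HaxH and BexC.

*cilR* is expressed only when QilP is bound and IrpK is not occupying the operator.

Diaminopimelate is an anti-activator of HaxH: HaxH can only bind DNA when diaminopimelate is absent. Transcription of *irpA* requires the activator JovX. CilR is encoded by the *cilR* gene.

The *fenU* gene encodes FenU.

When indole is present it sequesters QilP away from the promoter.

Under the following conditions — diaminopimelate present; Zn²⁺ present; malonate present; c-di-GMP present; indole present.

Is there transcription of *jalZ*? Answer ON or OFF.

ON

c-di-GMP is present, so TorG is active.
With repressor TorG bound, *temW* is not transcribed.
So TemW is not produced.
Diaminopimelate is present, so HaxH is inactive.
Malonate is present, so BexC is inactive.
Required activator HaxH is absent, so *jovX* is not transcribed.
So JovX is not produced.
Required activator JovX is absent, so *irpA* is not transcribed.
So IrpA is not produced.
Indole is present, so QilP is inactive.
Zn²⁺ is present, so WexH is inactive.
Required activator WexH is absent, so *fenU* is not transcribed.
So FenU is not produced.
Required activator FenU is absent, so *irpK* is not transcribed.
So IrpK is not produced.
Required activator QilP is absent, so *cilR* is not transcribed.
So CilR is not produced.
With no repressor bound, *jalZ* is transcribed.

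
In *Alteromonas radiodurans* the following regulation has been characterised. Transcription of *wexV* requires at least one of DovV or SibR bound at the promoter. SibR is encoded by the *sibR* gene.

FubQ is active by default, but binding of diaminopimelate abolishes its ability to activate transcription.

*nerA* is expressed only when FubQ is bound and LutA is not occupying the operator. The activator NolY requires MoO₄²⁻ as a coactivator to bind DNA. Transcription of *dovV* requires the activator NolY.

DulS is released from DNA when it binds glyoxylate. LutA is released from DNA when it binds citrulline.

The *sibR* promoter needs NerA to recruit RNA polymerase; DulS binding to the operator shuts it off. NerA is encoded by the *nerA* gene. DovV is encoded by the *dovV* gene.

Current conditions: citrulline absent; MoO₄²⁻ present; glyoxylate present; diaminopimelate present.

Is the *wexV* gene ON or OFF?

ON

MoO₄²⁻ is present, so NolY is active.
No repressor is bound and NolY is active, so *dovV* is transcribed.
So DovV is produced and active.
Diaminopimelate is present, so FubQ is inactive.
Citrulline is absent, so LutA is active.
With repressor LutA bound, *nerA* is not transcribed.
So NerA is not produced.
Glyoxylate is present, so DulS is inactive.
Required activator NerA is absent, so *sibR* is not transcribed.
So SibR is not produced.
Activator DovV is present, so *wexV* is transcribed.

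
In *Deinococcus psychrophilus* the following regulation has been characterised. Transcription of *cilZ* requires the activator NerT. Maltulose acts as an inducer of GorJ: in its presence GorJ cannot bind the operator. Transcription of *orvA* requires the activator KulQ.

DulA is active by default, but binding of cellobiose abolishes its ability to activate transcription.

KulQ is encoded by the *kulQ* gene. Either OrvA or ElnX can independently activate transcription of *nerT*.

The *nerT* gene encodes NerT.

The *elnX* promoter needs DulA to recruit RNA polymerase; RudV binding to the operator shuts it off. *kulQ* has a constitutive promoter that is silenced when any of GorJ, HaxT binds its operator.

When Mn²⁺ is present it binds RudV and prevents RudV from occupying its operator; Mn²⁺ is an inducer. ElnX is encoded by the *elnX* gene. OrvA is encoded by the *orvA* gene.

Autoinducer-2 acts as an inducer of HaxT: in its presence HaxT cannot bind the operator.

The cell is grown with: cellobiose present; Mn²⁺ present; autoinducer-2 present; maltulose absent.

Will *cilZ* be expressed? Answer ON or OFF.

Maltulose is absent, so GorJ is active.
Autoinducer-2 is present, so HaxT is inactive.
With repressor GorJ bound, *kulQ* is not transcribed.
So KulQ is not produced.
Required activator KulQ is absent, so *orvA* is not transcribed.
So OrvA is not produced.
Mn²⁺ is present, so RudV is inactive.
Cellobiose is present, so DulA is inactive.
Required activator DulA is absent, so *elnX* is not transcribed.
So ElnX is not produced.
No activator is available at the *nerT* promoter, so *nerT* is not transcribed.
So NerT is not produced.
Required activator NerT is absent, so *cilZ* is not transcribed.

OFF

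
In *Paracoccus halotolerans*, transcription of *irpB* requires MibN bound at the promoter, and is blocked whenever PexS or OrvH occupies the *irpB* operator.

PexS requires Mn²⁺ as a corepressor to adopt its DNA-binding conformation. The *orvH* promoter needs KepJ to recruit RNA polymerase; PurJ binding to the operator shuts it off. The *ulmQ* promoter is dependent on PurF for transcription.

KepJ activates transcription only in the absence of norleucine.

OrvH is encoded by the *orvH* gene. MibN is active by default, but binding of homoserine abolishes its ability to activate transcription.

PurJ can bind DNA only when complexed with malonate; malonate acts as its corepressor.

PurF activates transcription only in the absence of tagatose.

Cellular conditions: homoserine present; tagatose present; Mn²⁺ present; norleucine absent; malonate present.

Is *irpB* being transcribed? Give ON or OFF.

OFF

Homoserine is present, so MibN is inactive.
Mn²⁺ is present, so PexS is active.
Norleucine is absent, so KepJ is active.
Malonate is present, so PurJ is active.
With repressor PurJ bound, *orvH* is not transcribed.
So OrvH is not produced.
With repressor PexS bound, *irpB* is not transcribed.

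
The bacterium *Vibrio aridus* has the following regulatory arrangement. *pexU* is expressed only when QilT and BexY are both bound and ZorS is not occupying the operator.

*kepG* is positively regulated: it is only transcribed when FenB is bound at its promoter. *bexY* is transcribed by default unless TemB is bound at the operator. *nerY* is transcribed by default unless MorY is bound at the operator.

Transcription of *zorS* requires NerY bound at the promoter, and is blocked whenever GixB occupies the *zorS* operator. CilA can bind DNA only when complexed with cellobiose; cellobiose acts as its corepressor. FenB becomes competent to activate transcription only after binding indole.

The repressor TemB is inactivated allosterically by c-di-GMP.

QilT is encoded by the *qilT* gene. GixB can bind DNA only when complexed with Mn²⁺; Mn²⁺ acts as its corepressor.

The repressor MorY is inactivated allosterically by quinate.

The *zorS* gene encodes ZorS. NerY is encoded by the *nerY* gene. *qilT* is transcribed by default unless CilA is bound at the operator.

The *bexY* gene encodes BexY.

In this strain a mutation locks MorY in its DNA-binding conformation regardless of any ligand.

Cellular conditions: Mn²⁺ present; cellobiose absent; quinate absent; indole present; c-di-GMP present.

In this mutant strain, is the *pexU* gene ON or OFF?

MorY is constitutively active in this strain.
With repressor MorY bound, *nerY* is not transcribed.
So NerY is not produced.
Mn²⁺ is present, so GixB is active.
With repressor GixB bound, *zorS* is not transcribed.
So ZorS is not produced.
Cellobiose is absent, so CilA is inactive.
With no repressor bound, *qilT* is transcribed.
So QilT is produced and active.
c-di-GMP is present, so TemB is inactive.
With no repressor bound, *bexY* is transcribed.
So BexY is produced and active.
No repressor is bound and QilT and BexY are active, so *pexU* is transcribed.

ON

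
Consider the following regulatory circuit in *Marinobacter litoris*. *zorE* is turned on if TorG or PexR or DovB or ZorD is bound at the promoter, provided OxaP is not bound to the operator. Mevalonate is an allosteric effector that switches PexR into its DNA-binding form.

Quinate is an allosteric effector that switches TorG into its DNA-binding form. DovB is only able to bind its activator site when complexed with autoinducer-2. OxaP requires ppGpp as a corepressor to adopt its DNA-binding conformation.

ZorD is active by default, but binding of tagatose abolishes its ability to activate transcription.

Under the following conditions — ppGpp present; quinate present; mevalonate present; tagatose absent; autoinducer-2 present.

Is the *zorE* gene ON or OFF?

Quinate is present, so TorG is active.
Mevalonate is present, so PexR is active.
Autoinducer-2 is present, so DovB is active.
ppGpp is present, so OxaP is active.
Tagatose is absent, so ZorD is active.
With repressor OxaP bound, *zorE* is not transcribed.

OFF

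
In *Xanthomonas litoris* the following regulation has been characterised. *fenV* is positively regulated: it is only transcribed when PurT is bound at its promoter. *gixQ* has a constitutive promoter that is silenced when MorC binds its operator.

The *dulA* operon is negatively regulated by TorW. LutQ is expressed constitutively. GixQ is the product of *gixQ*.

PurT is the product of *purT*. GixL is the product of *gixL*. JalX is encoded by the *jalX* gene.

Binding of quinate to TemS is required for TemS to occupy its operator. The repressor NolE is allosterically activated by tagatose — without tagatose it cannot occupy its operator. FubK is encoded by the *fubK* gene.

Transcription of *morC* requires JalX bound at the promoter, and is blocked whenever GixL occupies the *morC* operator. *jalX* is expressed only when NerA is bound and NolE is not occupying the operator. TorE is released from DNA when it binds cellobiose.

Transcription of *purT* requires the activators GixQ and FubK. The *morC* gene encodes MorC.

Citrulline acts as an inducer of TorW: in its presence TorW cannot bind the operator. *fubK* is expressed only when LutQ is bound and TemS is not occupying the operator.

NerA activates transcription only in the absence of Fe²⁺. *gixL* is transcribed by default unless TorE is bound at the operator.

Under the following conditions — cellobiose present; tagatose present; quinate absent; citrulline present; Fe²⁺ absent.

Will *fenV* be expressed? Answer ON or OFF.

ON

Fe²⁺ is absent, so NerA is active.
Tagatose is present, so NolE is active.
With repressor NolE bound, *jalX* is not transcribed.
So JalX is not produced.
Cellobiose is present, so TorE is inactive.
With no repressor bound, *gixL* is transcribed.
So GixL is produced and active.
With repressor GixL bound, *morC* is not transcribed.
So MorC is not produced.
With no repressor bound, *gixQ* is transcribed.
So GixQ is produced and active.
LutQ is produced constitutively and is active.
Quinate is absent, so TemS is inactive.
No repressor is bound and LutQ is active, so *fubK* is transcribed.
So FubK is produced and active.
No repressor is bound and GixQ and FubK are active, so *purT* is transcribed.
So PurT is produced and active.
No repressor is bound and PurT is active, so *fenV* is transcribed.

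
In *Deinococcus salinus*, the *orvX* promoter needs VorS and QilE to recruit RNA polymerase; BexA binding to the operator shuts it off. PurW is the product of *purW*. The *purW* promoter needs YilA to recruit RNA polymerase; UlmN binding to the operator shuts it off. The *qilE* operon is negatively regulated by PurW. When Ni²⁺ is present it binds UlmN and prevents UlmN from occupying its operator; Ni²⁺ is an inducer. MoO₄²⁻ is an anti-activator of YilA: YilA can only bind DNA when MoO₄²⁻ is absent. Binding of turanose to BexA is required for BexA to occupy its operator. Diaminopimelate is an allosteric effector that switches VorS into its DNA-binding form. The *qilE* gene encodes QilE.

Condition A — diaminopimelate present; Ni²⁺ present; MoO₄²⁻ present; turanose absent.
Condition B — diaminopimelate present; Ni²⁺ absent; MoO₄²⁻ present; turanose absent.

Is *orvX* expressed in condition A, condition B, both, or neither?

Condition A:
Diaminopimelate is present, so VorS is active.
Ni²⁺ is present, so UlmN is inactive.
MoO₄²⁻ is present, so YilA is inactive.
Required activator YilA is absent, so *purW* is not transcribed.
So PurW is not produced.
With no repressor bound, *qilE* is transcribed.
So QilE is produced and active.
Turanose is absent, so BexA is inactive.
No repressor is bound and VorS and QilE are active, so *orvX* is transcribed.
→ *orvX* is ON in A.
Condition B:
Diaminopimelate is present, so VorS is active.
Ni²⁺ is absent, so UlmN is active.
MoO₄²⁻ is present, so YilA is inactive.
With repressor UlmN bound, *purW* is not transcribed.
So PurW is not produced.
With no repressor bound, *qilE* is transcribed.
So QilE is produced and active.
Turanose is absent, so BexA is inactive.
No repressor is bound and VorS and QilE are active, so *orvX* is transcribed.
→ *orvX* is ON in B.

both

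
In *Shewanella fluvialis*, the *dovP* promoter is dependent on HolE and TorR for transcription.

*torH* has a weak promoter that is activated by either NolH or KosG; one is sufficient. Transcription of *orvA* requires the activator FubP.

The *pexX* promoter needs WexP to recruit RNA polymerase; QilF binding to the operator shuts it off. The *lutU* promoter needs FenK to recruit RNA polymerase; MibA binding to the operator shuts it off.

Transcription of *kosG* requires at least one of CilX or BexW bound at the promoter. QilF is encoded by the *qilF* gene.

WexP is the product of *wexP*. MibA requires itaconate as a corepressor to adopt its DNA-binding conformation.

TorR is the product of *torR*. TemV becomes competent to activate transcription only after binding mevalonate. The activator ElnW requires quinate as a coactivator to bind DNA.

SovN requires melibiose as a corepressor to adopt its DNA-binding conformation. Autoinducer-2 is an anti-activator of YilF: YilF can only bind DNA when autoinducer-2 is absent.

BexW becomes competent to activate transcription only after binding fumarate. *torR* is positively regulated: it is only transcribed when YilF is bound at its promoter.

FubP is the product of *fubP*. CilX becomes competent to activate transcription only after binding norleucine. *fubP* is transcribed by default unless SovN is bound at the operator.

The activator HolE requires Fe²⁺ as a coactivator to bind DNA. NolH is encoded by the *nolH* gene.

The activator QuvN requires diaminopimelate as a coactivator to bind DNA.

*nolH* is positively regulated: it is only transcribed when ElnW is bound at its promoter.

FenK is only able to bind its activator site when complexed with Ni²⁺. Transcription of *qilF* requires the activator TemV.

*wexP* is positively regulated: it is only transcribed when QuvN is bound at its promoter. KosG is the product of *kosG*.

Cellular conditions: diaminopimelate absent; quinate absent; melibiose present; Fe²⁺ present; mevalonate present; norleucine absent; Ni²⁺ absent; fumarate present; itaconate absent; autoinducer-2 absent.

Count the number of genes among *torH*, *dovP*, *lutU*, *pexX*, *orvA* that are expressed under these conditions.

Quinate is absent, so ElnW is inactive.
Required activator ElnW is absent, so *nolH* is not transcribed.
So NolH is not produced.
Norleucine is absent, so CilX is inactive.
Fumarate is present, so BexW is active.
Activator BexW is present, so *kosG* is transcribed.
So KosG is produced and active.
Activator KosG is present, so *torH* is transcribed.
→ *torH* is ON.
Fe²⁺ is present, so HolE is active.
Autoinducer-2 is absent, so YilF is active.
No repressor is bound and YilF is active, so *torR* is transcribed.
So TorR is produced and active.
No repressor is bound and HolE and TorR are active, so *dovP* is transcribed.
→ *dovP* is ON.
Ni²⁺ is absent, so FenK is inactive.
Itaconate is absent, so MibA is inactive.
Required activator FenK is absent, so *lutU* is not transcribed.
→ *lutU* is OFF.
Mevalonate is present, so TemV is active.
No repressor is bound and TemV is active, so *qilF* is transcribed.
So QilF is produced and active.
Diaminopimelate is absent, so QuvN is inactive.
Required activator QuvN is absent, so *wexP* is not transcribed.
So WexP is not produced.
With repressor QilF bound, *pexX* is not transcribed.
→ *pexX* is OFF.
Melibiose is present, so SovN is active.
With repressor SovN bound, *fubP* is not transcribed.
So FubP is not produced.
Required activator FubP is absent, so *orvA* is not transcribed.
→ *orvA* is OFF.
2 of the 5 genes are transcribed.

2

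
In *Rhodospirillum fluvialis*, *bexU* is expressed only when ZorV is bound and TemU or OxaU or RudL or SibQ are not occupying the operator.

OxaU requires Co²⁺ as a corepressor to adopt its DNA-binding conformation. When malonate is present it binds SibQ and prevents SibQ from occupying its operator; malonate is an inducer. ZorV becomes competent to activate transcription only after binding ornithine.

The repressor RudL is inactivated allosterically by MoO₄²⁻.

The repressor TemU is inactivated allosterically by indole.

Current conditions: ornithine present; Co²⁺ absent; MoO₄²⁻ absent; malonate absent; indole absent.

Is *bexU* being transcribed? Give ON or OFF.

Indole is absent, so TemU is active.
Co²⁺ is absent, so OxaU is inactive.
MoO₄²⁻ is absent, so RudL is active.
Malonate is absent, so SibQ is active.
Ornithine is present, so ZorV is active.
With repressor TemU bound, *bexU* is not transcribed.

OFF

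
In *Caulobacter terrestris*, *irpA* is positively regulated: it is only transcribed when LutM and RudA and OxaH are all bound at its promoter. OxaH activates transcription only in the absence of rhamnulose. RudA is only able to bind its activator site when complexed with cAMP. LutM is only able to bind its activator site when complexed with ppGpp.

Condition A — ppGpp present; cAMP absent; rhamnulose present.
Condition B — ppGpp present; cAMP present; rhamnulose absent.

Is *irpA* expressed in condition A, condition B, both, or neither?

Condition A:
ppGpp is present, so LutM is active.
cAMP is absent, so RudA is inactive.
Rhamnulose is present, so OxaH is inactive.
Required activator RudA is absent, so *irpA* is not transcribed.
→ *irpA* is OFF in A.
Condition B:
ppGpp is present, so LutM is active.
cAMP is present, so RudA is active.
Rhamnulose is absent, so OxaH is active.
No repressor is bound and LutM and RudA and OxaH are active, so *irpA* is transcribed.
→ *irpA* is ON in B.

B only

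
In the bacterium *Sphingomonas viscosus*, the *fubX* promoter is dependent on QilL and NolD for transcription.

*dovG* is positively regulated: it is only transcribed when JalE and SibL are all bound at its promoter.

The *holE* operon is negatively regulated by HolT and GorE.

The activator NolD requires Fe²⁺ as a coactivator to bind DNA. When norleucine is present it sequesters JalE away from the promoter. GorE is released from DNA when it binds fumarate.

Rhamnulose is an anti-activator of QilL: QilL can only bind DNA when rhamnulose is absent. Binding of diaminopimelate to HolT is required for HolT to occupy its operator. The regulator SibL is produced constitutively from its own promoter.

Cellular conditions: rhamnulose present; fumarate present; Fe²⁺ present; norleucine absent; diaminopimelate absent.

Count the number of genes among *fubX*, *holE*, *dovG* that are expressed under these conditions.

2

Rhamnulose is present, so QilL is inactive.
Fe²⁺ is present, so NolD is active.
Required activator QilL is absent, so *fubX* is not transcribed.
→ *fubX* is OFF.
Diaminopimelate is absent, so HolT is inactive.
Fumarate is present, so GorE is inactive.
With no repressor bound, *holE* is transcribed.
→ *holE* is ON.
Norleucine is absent, so JalE is active.
SibL is produced constitutively and is active.
No repressor is bound and JalE and SibL are active, so *dovG* is transcribed.
→ *dovG* is ON.
2 of the 3 genes are transcribed.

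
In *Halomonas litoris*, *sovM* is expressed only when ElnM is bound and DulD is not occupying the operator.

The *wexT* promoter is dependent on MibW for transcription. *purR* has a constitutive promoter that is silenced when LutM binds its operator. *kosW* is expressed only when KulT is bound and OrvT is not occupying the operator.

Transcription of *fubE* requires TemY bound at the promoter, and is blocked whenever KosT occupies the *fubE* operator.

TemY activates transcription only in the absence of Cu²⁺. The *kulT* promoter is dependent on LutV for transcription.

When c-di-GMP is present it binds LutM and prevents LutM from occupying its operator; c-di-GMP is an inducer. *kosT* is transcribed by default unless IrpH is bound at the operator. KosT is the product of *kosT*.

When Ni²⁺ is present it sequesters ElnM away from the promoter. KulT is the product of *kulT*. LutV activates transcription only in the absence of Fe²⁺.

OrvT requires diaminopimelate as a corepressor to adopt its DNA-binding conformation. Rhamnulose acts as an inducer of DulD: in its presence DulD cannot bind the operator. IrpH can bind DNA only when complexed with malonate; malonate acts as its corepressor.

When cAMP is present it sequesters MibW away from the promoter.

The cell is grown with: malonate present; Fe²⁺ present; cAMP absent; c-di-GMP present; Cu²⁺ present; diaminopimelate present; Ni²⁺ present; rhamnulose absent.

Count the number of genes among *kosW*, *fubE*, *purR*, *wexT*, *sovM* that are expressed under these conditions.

Diaminopimelate is present, so OrvT is active.
Fe²⁺ is present, so LutV is inactive.
Required activator LutV is absent, so *kulT* is not transcribed.
So KulT is not produced.
With repressor OrvT bound, *kosW* is not transcribed.
→ *kosW* is OFF.
Cu²⁺ is present, so TemY is inactive.
Malonate is present, so IrpH is active.
With repressor IrpH bound, *kosT* is not transcribed.
So KosT is not produced.
Required activator TemY is absent, so *fubE* is not transcribed.
→ *fubE* is OFF.
c-di-GMP is present, so LutM is inactive.
With no repressor bound, *purR* is transcribed.
→ *purR* is ON.
cAMP is absent, so MibW is active.
No repressor is bound and MibW is active, so *wexT* is transcribed.
→ *wexT* is ON.
Ni²⁺ is present, so ElnM is inactive.
Rhamnulose is absent, so DulD is active.
With repressor DulD bound, *sovM* is not transcribed.
→ *sovM* is OFF.
2 of the 5 genes are transcribed.

2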